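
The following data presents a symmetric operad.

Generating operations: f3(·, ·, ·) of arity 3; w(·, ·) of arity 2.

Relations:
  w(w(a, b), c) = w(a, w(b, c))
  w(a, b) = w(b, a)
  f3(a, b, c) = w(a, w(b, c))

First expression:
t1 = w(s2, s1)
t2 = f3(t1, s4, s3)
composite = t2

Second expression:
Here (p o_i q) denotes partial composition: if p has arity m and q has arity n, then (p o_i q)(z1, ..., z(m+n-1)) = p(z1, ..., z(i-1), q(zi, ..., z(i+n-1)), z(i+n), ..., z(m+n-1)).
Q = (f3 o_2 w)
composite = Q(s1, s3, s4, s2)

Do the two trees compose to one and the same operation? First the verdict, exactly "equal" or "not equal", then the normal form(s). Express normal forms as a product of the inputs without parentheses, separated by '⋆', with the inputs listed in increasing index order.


equal — both sides give s1 ⋆ s2 ⋆ s3 ⋆ s4


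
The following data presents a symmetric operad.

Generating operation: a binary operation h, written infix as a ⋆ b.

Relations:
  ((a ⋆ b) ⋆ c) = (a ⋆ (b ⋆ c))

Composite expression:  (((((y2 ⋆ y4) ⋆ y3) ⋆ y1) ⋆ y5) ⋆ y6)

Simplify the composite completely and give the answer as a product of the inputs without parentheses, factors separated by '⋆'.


y2 ⋆ y4 ⋆ y3 ⋆ y1 ⋆ y5 ⋆ y6

Key point: h is associative — brackets drop, the y-order remains.
(y2 ⋆ y4) unparenthesizes to y2 ⋆ y4
((y2 ⋆ y4) ⋆ y3) unparenthesizes to y2 ⋆ y4 ⋆ y3
(((y2 ⋆ y4) ⋆ y3) ⋆ y1) unparenthesizes to y2 ⋆ y4 ⋆ y3 ⋆ y1
((((y2 ⋆ y4) ⋆ y3) ⋆ y1) ⋆ y5) unparenthesizes to y2 ⋆ y4 ⋆ y3 ⋆ y1 ⋆ y5
(((((y2 ⋆ y4) ⋆ y3) ⋆ y1) ⋆ y5) ⋆ y6) unparenthesizes to y2 ⋆ y4 ⋆ y3 ⋆ y1 ⋆ y5 ⋆ y6


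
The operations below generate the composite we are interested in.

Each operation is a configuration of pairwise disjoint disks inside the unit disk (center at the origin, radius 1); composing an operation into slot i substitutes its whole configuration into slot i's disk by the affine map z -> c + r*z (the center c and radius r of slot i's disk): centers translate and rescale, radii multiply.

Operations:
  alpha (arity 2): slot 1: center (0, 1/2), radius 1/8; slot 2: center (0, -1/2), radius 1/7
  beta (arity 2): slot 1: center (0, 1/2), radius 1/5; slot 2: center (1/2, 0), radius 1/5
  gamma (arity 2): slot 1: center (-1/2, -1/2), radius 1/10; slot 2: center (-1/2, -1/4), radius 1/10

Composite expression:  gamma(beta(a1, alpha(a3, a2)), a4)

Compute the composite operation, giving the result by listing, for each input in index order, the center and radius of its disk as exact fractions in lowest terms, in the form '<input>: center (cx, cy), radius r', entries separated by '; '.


a1: center (-1/2, -9/20), radius 1/50; a2: center (-9/20, -51/100), radius 1/350; a3: center (-9/20, -49/100), radius 1/400; a4: center (-1/2, -1/4), radius 1/10


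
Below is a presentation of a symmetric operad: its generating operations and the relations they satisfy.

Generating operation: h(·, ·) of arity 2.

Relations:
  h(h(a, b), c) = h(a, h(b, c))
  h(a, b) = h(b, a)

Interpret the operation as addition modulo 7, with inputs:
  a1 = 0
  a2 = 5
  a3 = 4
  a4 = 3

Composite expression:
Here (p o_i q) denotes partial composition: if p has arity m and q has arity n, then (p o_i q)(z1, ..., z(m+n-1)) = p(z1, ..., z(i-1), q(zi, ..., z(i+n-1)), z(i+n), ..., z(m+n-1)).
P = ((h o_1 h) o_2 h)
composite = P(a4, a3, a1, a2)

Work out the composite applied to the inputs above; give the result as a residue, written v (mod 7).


h(a3, a1) = 4
h(a4, h(a3, a1)) = 0
h(h(a4, h(a3, a1)), a2) = 5

5 (mod 7)


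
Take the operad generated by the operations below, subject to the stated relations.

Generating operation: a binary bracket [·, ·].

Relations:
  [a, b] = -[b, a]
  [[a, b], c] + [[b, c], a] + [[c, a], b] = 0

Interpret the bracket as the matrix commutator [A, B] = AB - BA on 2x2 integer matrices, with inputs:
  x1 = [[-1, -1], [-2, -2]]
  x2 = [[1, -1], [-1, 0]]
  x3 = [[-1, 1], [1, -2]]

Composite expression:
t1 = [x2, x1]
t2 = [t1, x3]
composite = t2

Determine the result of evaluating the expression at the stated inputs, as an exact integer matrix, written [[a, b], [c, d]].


[x2, x1] = [[1, 0], [1, -1]]
[[x2, x1], x3] = [[-1, 2], [-1, 1]]

[[-1, 2], [-1, 1]]


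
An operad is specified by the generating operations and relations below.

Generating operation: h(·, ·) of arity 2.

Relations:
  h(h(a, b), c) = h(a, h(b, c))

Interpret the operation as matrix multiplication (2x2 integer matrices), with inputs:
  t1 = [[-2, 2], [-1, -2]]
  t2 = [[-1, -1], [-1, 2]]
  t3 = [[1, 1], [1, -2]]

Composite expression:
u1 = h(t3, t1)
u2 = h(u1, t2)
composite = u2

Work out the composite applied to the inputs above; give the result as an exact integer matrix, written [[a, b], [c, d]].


h(t3, t1) = [[-3, 0], [0, 6]]
h(h(t3, t1), t2) = [[3, 3], [-6, 12]]

[[3, 3], [-6, 12]]


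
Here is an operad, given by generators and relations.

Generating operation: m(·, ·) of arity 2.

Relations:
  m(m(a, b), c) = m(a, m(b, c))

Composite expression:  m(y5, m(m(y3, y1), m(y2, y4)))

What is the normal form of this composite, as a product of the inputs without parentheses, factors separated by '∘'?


y5 ∘ y3 ∘ y1 ∘ y2 ∘ y4

Under associativity of m, the answer is the y's in reading order.
m(y3, y1) linearizes to y3 ∘ y1
m(y2, y4) linearizes to y2 ∘ y4
m(m(y3, y1), m(y2, y4)) linearizes to y3 ∘ y1 ∘ y2 ∘ y4
m(y5, m(m(y3, y1), m(y2, y4))) linearizes to y5 ∘ y3 ∘ y1 ∘ y2 ∘ y4


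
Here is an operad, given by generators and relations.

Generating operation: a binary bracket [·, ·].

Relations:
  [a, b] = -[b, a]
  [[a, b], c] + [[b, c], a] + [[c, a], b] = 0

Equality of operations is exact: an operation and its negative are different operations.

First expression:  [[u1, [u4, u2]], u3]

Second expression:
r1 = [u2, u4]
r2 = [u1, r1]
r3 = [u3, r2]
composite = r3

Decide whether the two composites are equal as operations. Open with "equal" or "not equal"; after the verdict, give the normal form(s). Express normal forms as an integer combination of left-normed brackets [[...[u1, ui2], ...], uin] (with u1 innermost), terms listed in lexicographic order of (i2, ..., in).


equal; the common form is -[[[u1, u2], u4], u3] + [[[u1, u4], u2], u3]

Reducing the first expression gives -[[[u1, u2], u4], u3] + [[[u1, u4], u2], u3]
Reducing the second expression gives -[[[u1, u2], u4], u3] + [[[u1, u4], u2], u3]
The forms coincide; equal.


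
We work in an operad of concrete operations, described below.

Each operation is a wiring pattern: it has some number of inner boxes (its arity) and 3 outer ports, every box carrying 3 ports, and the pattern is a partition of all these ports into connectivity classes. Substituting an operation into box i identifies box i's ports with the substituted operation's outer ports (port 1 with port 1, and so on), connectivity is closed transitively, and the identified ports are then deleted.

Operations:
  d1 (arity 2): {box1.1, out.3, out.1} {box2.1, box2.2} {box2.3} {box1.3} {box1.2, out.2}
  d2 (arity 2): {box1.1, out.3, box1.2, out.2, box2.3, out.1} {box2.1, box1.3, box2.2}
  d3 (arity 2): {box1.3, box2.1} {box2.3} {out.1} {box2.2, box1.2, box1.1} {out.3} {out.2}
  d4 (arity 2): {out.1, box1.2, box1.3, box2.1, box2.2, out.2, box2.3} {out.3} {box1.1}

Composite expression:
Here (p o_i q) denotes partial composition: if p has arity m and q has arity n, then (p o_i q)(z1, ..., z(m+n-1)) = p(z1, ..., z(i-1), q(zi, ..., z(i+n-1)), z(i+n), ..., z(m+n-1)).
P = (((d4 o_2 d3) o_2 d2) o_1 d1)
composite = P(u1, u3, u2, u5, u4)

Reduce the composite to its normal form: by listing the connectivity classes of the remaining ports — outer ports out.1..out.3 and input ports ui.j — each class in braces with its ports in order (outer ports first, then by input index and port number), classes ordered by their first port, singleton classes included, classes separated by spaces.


Connectivity passes through glued d4-boundaries; trace each wire chain.
composing d1 on (u1, u3), with out.j its own outer ports: {out.1, out.3, u1.1} {out.2, u1.2} {u1.3} {u3.1, u3.2} {u3.3}
composing d2 on (u2, u5), with out.j its own outer ports: {out.1, out.2, out.3, u2.1, u2.2, u5.3} {u2.3, u5.1, u5.2}
composing d3 on (u2, u5, u4), with out.j its own outer ports: {out.1} {out.2} {out.3} {u2.1, u2.2, u4.1, u4.2, u5.3} {u2.3, u5.1, u5.2} {u4.3}
composing d4 on (u1, u3, u2, u5, u4), with out.j its own outer ports: {out.1, out.2, u1.1, u1.2} {out.3} {u1.3} {u2.1, u2.2, u4.1, u4.2, u5.3} {u2.3, u5.1, u5.2} {u3.1, u3.2} {u3.3} {u4.3}

{out.1, out.2, u1.1, u1.2} {out.3} {u1.3} {u2.1, u2.2, u4.1, u4.2, u5.3} {u2.3, u5.1, u5.2} {u3.1, u3.2} {u3.3} {u4.3}


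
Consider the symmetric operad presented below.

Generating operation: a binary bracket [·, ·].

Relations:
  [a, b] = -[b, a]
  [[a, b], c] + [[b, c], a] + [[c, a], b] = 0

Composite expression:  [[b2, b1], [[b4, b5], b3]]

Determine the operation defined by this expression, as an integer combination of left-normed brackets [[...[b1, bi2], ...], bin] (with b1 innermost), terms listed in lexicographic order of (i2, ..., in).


[[[[b1, b2], b3], b4], b5] - [[[[b1, b2], b3], b5], b4] - [[[[b1, b2], b4], b5], b3] + [[[[b1, b2], b5], b4], b3]

Antisymmetry and Jacobi reduce to b1-anchored left-normed brackets.
Composite bracket: [[b2, b1], [[b4, b5], b3]]
Under [a, b] = ab - ba we get 16 signed associative words (2^4 = 16).
Collect the words opening with b1:
  word b1b2b3b4b5 has sign +1, contributing +[[[[b1, b2], b3], b4], b5]
  word b1b2b3b5b4 has sign -1, contributing -[[[[b1, b2], b3], b5], b4]
  word b1b2b4b5b3 has sign -1, contributing -[[[[b1, b2], b4], b5], b3]
  word b1b2b5b4b3 has sign +1, contributing +[[[[b1, b2], b5], b4], b3]


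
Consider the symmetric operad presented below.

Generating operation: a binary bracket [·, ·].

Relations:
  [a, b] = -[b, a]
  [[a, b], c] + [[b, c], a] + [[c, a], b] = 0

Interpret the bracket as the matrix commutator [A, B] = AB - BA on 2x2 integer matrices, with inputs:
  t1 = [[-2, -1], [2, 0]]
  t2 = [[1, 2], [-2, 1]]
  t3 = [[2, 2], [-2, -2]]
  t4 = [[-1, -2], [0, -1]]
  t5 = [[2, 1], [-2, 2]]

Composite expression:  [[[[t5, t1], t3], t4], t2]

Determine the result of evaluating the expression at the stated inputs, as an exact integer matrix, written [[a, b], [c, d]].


[[-96, 128], [128, 96]]


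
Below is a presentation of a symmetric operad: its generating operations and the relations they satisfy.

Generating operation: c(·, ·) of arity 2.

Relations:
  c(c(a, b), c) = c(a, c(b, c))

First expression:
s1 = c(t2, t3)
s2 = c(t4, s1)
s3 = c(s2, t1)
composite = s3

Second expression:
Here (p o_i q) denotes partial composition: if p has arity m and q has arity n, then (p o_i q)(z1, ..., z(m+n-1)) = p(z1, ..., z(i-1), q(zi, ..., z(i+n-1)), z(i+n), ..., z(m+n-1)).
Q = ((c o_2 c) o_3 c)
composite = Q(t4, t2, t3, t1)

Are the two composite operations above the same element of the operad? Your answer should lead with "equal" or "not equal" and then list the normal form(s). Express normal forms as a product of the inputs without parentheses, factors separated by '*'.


equal — both sides give t4 * t2 * t3 * t1

The first composite normalizes to t4 * t2 * t3 * t1
The second composite normalizes to t4 * t2 * t3 * t1
Both agree, so they are equal.


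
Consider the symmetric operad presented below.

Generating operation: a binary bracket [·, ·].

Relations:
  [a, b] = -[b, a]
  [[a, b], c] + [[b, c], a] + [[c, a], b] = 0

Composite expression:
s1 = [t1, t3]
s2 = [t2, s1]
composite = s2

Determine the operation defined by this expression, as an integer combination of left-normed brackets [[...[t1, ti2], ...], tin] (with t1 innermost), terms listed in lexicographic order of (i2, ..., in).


Skip Jacobi rewriting: expand, keep t1-initial words, read off terms.
Composite bracket: [t2, [t1, t3]]
Each bracket splits as ab - ba, giving 4 signed words (2^2 = 4).
The t1-initial words carry the normal form:
  sign of t1t3t2 is -1, so it contributes -[[t1, t3], t2]

-[[t1, t3], t2]


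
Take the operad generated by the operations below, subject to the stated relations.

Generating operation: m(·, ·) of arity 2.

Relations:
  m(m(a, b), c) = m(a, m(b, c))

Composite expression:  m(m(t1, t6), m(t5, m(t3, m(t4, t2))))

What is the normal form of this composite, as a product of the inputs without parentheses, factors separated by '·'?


Associativity of m dissolves the nesting; only the t-input order survives.
m(t1, t6) spells out as t1 · t6
m(t4, t2) spells out as t4 · t2
m(t3, m(t4, t2)) spells out as t3 · t4 · t2
m(t5, m(t3, m(t4, t2))) spells out as t5 · t3 · t4 · t2
m(m(t1, t6), m(t5, m(t3, m(t4, t2)))) spells out as t1 · t6 · t5 · t3 · t4 · t2

t1 · t6 · t5 · t3 · t4 · t2


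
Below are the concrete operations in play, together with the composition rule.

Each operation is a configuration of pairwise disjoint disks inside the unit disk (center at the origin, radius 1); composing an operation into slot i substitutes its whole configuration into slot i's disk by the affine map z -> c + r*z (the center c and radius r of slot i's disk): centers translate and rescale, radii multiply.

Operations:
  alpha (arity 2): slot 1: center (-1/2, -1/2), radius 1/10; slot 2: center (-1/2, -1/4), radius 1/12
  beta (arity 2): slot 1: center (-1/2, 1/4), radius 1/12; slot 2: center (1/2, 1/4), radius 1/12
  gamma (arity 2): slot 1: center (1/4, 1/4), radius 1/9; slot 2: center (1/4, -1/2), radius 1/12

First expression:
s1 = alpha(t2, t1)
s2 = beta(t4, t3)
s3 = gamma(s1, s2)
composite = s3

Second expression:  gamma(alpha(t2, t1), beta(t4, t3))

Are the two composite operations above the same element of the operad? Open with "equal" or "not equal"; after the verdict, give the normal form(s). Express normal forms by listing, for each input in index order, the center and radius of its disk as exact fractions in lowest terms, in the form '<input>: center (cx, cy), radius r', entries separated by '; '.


equal; the common form is t1: center (7/36, 2/9), radius 1/108; t2: center (7/36, 7/36), radius 1/90; t3: center (7/24, -23/48), radius 1/144; t4: center (5/24, -23/48), radius 1/144

The first expression, normalized: t1: center (7/36, 2/9), radius 1/108; t2: center (7/36, 7/36), radius 1/90; t3: center (7/24, -23/48), radius 1/144; t4: center (5/24, -23/48), radius 1/144
The second expression, normalized: t1: center (7/36, 2/9), radius 1/108; t2: center (7/36, 7/36), radius 1/90; t3: center (7/24, -23/48), radius 1/144; t4: center (5/24, -23/48), radius 1/144
Both agree, so they are equal.


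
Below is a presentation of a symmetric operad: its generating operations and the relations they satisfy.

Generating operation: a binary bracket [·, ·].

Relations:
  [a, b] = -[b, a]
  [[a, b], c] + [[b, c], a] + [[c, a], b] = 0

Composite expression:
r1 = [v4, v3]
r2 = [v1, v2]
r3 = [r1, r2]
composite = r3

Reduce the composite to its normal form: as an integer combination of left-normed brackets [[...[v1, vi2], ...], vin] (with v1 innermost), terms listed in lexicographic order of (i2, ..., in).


A multilinear Lie element is pinned by v1-initial words (v1 innermost).
Composite bracket: [[v4, v3], [v1, v2]]
The bracket unfolds into 8 signed words via [a, b] = ab - ba (2^3 = 8).
The v1-initial words carry the normal form:
  from v1v2v3v4, sign +1: term +[[[v1, v2], v3], v4]
  from v1v2v4v3, sign -1: term -[[[v1, v2], v4], v3]

[[[v1, v2], v3], v4] - [[[v1, v2], v4], v3]


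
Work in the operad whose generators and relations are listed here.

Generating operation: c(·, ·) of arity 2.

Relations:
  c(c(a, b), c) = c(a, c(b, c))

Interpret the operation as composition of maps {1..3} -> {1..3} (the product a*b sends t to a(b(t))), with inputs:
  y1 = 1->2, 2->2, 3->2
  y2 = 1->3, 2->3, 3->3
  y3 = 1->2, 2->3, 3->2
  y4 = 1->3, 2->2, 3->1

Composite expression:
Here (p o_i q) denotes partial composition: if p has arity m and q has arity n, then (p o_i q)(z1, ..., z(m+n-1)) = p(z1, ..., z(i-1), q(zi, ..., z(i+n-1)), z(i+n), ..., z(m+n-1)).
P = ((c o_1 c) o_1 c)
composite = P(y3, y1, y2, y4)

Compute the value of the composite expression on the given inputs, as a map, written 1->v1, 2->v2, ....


1->3, 2->3, 3->3

c(y3, y1) = 1->3, 2->3, 3->3
c(c(y3, y1), y2) = 1->3, 2->3, 3->3
c(c(c(y3, y1), y2), y4) = 1->3, 2->3, 3->3


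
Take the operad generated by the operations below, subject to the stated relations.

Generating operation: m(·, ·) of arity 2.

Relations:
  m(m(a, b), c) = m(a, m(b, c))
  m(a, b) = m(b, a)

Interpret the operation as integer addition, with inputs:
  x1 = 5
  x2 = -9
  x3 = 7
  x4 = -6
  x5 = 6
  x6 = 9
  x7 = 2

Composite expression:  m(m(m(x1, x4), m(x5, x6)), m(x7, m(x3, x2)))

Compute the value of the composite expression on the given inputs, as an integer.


14

m(x1, x4) = -1
m(x5, x6) = 15
m(m(x1, x4), m(x5, x6)) = 14
m(x3, x2) = -2
m(x7, m(x3, x2)) = 0
m(m(m(x1, x4), m(x5, x6)), m(x7, m(x3, x2))) = 14


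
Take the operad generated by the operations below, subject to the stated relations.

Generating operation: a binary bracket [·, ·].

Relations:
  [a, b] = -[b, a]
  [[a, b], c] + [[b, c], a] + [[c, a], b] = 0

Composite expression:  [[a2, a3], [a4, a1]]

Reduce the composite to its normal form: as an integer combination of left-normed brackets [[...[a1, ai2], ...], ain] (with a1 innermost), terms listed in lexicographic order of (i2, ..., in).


[[[a1, a4], a2], a3] - [[[a1, a4], a3], a2]


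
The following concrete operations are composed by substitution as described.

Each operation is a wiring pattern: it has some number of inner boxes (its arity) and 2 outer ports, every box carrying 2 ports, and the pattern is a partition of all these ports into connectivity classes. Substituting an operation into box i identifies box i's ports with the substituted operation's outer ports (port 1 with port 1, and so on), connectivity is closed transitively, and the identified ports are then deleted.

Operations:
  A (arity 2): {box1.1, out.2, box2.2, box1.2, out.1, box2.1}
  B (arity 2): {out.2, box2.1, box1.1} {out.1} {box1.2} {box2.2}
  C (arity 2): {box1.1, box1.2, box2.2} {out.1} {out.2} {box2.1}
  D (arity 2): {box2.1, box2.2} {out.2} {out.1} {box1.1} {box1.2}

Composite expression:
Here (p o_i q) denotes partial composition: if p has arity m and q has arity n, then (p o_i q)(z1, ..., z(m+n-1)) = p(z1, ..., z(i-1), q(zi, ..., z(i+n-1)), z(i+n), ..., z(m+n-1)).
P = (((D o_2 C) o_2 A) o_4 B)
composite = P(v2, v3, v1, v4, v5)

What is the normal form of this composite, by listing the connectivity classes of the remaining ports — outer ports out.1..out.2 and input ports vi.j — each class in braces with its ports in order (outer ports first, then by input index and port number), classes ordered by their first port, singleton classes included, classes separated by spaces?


{out.1} {out.2} {v1.1, v1.2, v3.1, v3.2, v4.1, v5.1} {v2.1} {v2.2} {v4.2} {v5.2}

Reachability decides: close wires over D-identified ports.
A over (v3, v1) gives {out.1, out.2, v1.1, v1.2, v3.1, v3.2}, out.j being that stage's outer ports
B over (v4, v5) gives {out.1} {out.2, v4.1, v5.1} {v4.2} {v5.2}, out.j being that stage's outer ports
C over (v3, v1, v4, v5) gives {out.1} {out.2} {v1.1, v1.2, v3.1, v3.2, v4.1, v5.1} {v4.2} {v5.2}, out.j being that stage's outer ports
D over (v2, v3, v1, v4, v5) gives {out.1} {out.2} {v1.1, v1.2, v3.1, v3.2, v4.1, v5.1} {v2.1} {v2.2} {v4.2} {v5.2}, out.j being that stage's outer ports


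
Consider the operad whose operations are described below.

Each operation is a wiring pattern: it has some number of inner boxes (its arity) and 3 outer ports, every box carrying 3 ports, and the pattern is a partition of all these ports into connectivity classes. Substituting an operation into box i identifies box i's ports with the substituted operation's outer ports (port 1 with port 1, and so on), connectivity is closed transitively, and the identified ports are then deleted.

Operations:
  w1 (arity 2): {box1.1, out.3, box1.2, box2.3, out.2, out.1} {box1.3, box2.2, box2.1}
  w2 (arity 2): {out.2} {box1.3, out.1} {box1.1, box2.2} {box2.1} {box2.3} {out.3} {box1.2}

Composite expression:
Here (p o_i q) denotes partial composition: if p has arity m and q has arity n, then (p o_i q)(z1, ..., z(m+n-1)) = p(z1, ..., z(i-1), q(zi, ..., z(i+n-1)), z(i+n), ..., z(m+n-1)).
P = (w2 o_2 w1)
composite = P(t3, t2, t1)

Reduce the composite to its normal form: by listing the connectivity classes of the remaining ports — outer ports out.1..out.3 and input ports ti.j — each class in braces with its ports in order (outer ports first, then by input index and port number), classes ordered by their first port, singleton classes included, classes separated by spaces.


Two ports join when wires chain via w2-identified ports.
through w1, on inputs (t2, t1): {out.1, out.2, out.3, t1.3, t2.1, t2.2} {t1.1, t1.2, t2.3} (out.j = stage outer ports)
through w2, on inputs (t3, t2, t1): {out.1, t3.3} {out.2} {out.3} {t1.1, t1.2, t2.3} {t1.3, t2.1, t2.2, t3.1} {t3.2} (out.j = stage outer ports)

{out.1, t3.3} {out.2} {out.3} {t1.1, t1.2, t2.3} {t1.3, t2.1, t2.2, t3.1} {t3.2}


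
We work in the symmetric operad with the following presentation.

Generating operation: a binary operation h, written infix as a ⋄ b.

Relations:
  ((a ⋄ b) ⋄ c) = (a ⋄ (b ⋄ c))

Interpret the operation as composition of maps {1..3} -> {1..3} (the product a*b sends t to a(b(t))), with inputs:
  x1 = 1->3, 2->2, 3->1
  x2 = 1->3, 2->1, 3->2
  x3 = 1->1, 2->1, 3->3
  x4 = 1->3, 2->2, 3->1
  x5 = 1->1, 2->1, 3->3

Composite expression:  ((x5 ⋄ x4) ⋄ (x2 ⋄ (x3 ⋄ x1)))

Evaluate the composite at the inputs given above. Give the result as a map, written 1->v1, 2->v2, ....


1->1, 2->1, 3->1

(x5 ⋄ x4) = 1->3, 2->1, 3->1
(x3 ⋄ x1) = 1->3, 2->1, 3->1
(x2 ⋄ (x3 ⋄ x1)) = 1->2, 2->3, 3->3
((x5 ⋄ x4) ⋄ (x2 ⋄ (x3 ⋄ x1))) = 1->1, 2->1, 3->1


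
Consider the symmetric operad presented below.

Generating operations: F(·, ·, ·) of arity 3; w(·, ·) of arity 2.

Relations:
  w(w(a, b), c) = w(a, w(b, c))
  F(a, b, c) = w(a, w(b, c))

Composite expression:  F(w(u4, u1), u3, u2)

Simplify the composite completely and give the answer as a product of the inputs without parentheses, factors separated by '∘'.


u4 ∘ u1 ∘ u3 ∘ u2

Key point: F is associative — brackets drop, the u-order remains.
w(u4, u1) collapses to u4 ∘ u1
F(w(u4, u1), u3, u2) collapses to u4 ∘ u1 ∘ u3 ∘ u2


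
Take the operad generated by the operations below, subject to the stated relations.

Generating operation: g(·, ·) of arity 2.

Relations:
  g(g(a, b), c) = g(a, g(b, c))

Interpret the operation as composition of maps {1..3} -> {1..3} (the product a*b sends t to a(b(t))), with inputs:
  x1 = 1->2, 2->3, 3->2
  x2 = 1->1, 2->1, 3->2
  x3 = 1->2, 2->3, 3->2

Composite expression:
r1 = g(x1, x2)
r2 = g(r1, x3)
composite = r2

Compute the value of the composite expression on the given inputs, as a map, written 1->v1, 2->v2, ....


1->2, 2->3, 3->2

g(x1, x2) = 1->2, 2->2, 3->3
g(g(x1, x2), x3) = 1->2, 2->3, 3->2


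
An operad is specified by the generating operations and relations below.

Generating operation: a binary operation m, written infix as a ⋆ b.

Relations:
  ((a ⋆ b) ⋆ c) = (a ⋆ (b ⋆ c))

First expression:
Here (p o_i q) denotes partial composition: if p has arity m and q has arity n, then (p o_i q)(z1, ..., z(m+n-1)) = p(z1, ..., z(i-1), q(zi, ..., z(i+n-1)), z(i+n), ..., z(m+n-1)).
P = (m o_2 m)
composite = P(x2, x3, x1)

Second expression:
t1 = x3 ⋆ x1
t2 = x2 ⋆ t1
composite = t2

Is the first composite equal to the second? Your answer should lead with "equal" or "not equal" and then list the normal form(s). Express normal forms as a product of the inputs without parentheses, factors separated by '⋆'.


Reducing the first expression gives x2 ⋆ x3 ⋆ x1
Reducing the second expression gives x2 ⋆ x3 ⋆ x1
Identical normal forms: equal.

equal; both compose to x2 ⋆ x3 ⋆ x1


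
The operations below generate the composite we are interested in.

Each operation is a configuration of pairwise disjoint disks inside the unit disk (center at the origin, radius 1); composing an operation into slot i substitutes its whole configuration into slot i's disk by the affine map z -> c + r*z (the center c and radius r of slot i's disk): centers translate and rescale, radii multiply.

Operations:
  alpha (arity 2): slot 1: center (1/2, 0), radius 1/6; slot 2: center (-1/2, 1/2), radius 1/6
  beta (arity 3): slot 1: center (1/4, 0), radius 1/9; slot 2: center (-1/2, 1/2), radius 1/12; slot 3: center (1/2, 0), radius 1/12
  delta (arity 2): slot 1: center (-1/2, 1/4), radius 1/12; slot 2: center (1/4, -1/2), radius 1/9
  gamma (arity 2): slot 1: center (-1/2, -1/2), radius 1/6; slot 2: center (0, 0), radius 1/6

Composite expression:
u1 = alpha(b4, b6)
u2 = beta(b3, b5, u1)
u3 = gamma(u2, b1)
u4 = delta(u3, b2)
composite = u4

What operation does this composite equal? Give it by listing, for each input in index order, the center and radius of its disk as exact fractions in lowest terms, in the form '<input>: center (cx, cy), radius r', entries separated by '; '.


b1: center (-1/2, 1/4), radius 1/72; b2: center (1/4, -1/2), radius 1/9; b3: center (-155/288, 5/24), radius 1/648; b4: center (-923/1728, 5/24), radius 1/5184; b5: center (-79/144, 31/144), radius 1/864; b6: center (-925/1728, 361/1728), radius 1/5184

Only the slot chain above each b matters under delta; compose those maps.
input b3: applying the 3 nested substitutions gives center (-155/288, 5/24), radius 1/648
input b5: applying the 3 nested substitutions gives center (-79/144, 31/144), radius 1/864
input b4: applying the 4 nested substitutions gives center (-923/1728, 5/24), radius 1/5184
input b6: applying the 4 nested substitutions gives center (-925/1728, 361/1728), radius 1/5184
input b1: applying the 2 nested substitutions gives center (-1/2, 1/4), radius 1/72
input b2: applying the 1 nested substitution gives center (1/4, -1/2), radius 1/9


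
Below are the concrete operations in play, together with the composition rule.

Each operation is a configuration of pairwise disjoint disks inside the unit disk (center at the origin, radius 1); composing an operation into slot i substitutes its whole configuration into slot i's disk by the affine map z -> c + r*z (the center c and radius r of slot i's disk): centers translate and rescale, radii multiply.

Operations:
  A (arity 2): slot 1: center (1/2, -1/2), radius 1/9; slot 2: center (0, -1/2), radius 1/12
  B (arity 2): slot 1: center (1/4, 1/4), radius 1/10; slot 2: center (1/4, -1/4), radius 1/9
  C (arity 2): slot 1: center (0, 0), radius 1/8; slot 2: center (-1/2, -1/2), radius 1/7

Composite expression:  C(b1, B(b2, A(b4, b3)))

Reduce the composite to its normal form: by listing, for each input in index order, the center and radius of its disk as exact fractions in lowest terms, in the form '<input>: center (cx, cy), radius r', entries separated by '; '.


Only the slot chain above each b matters under C; compose those maps.
for b1, the 1-step affine chain lands on center (0, 0), radius 1/8
for b2, the 2-step affine chain lands on center (-13/28, -13/28), radius 1/70
for b4, the 3-step affine chain lands on center (-115/252, -137/252), radius 1/567
for b3, the 3-step affine chain lands on center (-13/28, -137/252), radius 1/756

b1: center (0, 0), radius 1/8; b2: center (-13/28, -13/28), radius 1/70; b3: center (-13/28, -137/252), radius 1/756; b4: center (-115/252, -137/252), radius 1/567


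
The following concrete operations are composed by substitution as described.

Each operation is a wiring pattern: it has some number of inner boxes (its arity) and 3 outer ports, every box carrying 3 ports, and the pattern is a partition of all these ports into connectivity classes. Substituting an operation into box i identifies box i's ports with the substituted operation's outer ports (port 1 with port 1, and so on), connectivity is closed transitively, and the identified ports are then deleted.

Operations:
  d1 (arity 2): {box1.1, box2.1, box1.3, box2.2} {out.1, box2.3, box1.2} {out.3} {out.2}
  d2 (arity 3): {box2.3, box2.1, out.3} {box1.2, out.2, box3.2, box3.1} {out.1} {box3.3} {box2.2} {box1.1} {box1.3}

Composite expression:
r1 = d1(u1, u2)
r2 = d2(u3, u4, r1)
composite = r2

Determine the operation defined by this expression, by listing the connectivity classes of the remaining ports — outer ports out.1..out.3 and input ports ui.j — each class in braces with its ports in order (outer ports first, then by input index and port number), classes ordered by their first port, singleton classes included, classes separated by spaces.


{out.1} {out.2, u1.2, u2.3, u3.2} {out.3, u4.1, u4.3} {u1.1, u1.3, u2.1, u2.2} {u3.1} {u3.3} {u4.2}


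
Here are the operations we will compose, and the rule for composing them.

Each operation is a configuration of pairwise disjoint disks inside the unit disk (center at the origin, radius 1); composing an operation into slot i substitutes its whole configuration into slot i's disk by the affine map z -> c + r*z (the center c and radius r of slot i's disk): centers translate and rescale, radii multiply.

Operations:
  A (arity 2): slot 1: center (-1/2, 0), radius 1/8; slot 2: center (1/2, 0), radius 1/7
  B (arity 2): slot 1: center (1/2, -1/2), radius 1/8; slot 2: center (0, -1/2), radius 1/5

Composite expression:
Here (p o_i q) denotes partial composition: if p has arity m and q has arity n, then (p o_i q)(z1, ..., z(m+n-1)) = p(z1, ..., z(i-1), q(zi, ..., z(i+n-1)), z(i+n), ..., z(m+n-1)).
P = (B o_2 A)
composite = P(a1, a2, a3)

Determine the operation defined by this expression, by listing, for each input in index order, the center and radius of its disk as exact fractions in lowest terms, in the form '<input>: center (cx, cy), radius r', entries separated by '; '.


a1: center (1/2, -1/2), radius 1/8; a2: center (-1/10, -1/2), radius 1/40; a3: center (1/10, -1/2), radius 1/35

Nesting under B composes maps z -> c + r*z down each a-path.
for a1, the 1-step affine chain lands on center (1/2, -1/2), radius 1/8
for a2, the 2-step affine chain lands on center (-1/10, -1/2), radius 1/40
for a3, the 2-step affine chain lands on center (1/10, -1/2), radius 1/35


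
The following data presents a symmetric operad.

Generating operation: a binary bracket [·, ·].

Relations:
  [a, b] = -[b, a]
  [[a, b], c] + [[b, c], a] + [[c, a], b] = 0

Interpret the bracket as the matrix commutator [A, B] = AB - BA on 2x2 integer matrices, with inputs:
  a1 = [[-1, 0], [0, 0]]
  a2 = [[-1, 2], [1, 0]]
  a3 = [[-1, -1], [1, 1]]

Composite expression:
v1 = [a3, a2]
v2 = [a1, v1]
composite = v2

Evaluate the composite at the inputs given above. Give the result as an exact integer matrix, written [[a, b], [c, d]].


[[0, 5], [1, 0]]

[a3, a2] = [[-3, -5], [1, 3]]
[a1, [a3, a2]] = [[0, 5], [1, 0]]


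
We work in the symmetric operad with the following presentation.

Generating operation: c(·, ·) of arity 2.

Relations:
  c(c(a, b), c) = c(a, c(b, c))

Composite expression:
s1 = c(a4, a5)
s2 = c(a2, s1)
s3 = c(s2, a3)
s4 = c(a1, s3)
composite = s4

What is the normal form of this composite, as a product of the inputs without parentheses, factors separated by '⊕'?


a1 ⊕ a2 ⊕ a4 ⊕ a5 ⊕ a3

Under associativity of c, the answer is the a's in reading order.
c(a4, a5) flattens to a4 ⊕ a5
c(a2, c(a4, a5)) flattens to a2 ⊕ a4 ⊕ a5
c(c(a2, c(a4, a5)), a3) flattens to a2 ⊕ a4 ⊕ a5 ⊕ a3
c(a1, c(c(a2, c(a4, a5)), a3)) flattens to a1 ⊕ a2 ⊕ a4 ⊕ a5 ⊕ a3


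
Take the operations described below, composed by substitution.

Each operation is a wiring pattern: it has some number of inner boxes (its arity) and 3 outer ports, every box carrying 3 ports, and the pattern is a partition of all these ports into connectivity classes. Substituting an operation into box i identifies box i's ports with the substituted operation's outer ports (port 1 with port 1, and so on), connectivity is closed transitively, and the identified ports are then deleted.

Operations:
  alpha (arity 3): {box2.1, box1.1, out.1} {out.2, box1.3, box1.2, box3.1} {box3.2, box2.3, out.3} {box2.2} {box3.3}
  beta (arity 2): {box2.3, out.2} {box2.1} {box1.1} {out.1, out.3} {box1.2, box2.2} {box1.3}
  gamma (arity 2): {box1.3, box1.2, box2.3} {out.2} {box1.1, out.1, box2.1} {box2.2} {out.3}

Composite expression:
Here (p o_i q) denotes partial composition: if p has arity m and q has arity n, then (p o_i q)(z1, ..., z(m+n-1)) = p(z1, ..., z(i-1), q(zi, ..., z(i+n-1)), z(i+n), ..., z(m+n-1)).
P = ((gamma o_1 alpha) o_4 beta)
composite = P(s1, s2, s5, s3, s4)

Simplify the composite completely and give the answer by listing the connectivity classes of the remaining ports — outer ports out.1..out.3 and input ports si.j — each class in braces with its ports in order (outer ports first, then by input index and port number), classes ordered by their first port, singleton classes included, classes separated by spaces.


Substituting into gamma glues patterns; closure does the rest.
alpha over (s1, s2, s5) gives {out.1, s1.1, s2.1} {out.2, s1.2, s1.3, s5.1} {out.3, s2.3, s5.2} {s2.2} {s5.3}, out.j being that stage's outer ports
beta over (s3, s4) gives {out.1, out.3} {out.2, s4.3} {s3.1} {s3.2, s4.2} {s3.3} {s4.1}, out.j being that stage's outer ports
gamma over (s1, s2, s5, s3, s4) gives {out.1, s1.1, s1.2, s1.3, s2.1, s2.3, s5.1, s5.2} {out.2} {out.3} {s2.2} {s3.1} {s3.2, s4.2} {s3.3} {s4.1} {s4.3} {s5.3}, out.j being that stage's outer ports

{out.1, s1.1, s1.2, s1.3, s2.1, s2.3, s5.1, s5.2} {out.2} {out.3} {s2.2} {s3.1} {s3.2, s4.2} {s3.3} {s4.1} {s4.3} {s5.3}


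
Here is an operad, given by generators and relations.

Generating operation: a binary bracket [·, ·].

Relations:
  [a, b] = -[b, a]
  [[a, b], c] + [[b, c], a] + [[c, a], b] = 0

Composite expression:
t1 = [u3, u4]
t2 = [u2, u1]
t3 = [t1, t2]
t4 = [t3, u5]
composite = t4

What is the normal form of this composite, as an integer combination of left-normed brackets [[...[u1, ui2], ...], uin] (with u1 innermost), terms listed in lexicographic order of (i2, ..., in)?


[[[[u1, u2], u3], u4], u5] - [[[[u1, u2], u4], u3], u5]

A multilinear Lie element is pinned by u1-initial words (u1 innermost).
Composite bracket: [[[u3, u4], [u2, u1]], u5]
Under [a, b] = ab - ba we get 16 signed associative words (2^4 = 16).
Coefficients come from the u1-initial words:
  u1u2u3u4u5 appears with sign +1, giving the term +[[[[u1, u2], u3], u4], u5]
  u1u2u4u3u5 appears with sign -1, giving the term -[[[[u1, u2], u4], u3], u5]


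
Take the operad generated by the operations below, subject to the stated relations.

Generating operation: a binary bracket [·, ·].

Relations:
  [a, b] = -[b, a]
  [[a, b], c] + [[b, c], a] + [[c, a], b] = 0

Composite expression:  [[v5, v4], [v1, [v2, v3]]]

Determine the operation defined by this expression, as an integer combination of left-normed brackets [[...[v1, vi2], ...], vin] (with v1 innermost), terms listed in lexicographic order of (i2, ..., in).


A multilinear Lie element is pinned by v1-initial words (v1 innermost).
Composite bracket: [[v5, v4], [v1, [v2, v3]]]
Full expansion: 16 signed words from ab - ba (2^4 = 16).
Keep just the words that open with v1:
  v1v2v3v4v5 appears with sign +1, giving the term +[[[[v1, v2], v3], v4], v5]
  v1v2v3v5v4 appears with sign -1, giving the term -[[[[v1, v2], v3], v5], v4]
  v1v3v2v4v5 appears with sign -1, giving the term -[[[[v1, v3], v2], v4], v5]
  v1v3v2v5v4 appears with sign +1, giving the term +[[[[v1, v3], v2], v5], v4]

[[[[v1, v2], v3], v4], v5] - [[[[v1, v2], v3], v5], v4] - [[[[v1, v3], v2], v4], v5] + [[[[v1, v3], v2], v5], v4]


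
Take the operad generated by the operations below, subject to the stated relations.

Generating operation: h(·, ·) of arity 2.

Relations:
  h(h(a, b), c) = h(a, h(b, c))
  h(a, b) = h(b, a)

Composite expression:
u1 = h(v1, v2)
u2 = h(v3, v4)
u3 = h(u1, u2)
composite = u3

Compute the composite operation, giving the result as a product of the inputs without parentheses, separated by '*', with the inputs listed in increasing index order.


Reordering under h is free, so list the v-inputs canonically.
h(v1, v2) flattens to v1 * v2
h(v3, v4) flattens to v3 * v4
h(h(v1, v2), h(v3, v4)) flattens to v1 * v2 * v3 * v4
rearranged into index order: v1 * v2 * v3 * v4

v1 * v2 * v3 * v4


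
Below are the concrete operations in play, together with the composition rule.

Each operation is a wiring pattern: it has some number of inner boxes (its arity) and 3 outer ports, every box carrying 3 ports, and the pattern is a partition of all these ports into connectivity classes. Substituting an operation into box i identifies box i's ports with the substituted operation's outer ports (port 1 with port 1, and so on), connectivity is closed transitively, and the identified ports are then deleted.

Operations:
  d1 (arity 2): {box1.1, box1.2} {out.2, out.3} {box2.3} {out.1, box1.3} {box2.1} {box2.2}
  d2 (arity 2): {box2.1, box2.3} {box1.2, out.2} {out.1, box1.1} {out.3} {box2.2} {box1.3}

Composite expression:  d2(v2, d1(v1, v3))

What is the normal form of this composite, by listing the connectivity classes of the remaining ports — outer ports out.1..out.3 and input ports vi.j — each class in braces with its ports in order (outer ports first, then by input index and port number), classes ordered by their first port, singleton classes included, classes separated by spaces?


Substituting into d2 glues patterns; closure does the rest.
stage d1: inputs (v1, v3), connectivity {out.1, v1.3} {out.2, out.3} {v1.1, v1.2} {v3.1} {v3.2} {v3.3}, out.j its boundary
stage d2: inputs (v2, v1, v3), connectivity {out.1, v2.1} {out.2, v2.2} {out.3} {v1.1, v1.2} {v1.3} {v2.3} {v3.1} {v3.2} {v3.3}, out.j its boundary

{out.1, v2.1} {out.2, v2.2} {out.3} {v1.1, v1.2} {v1.3} {v2.3} {v3.1} {v3.2} {v3.3}


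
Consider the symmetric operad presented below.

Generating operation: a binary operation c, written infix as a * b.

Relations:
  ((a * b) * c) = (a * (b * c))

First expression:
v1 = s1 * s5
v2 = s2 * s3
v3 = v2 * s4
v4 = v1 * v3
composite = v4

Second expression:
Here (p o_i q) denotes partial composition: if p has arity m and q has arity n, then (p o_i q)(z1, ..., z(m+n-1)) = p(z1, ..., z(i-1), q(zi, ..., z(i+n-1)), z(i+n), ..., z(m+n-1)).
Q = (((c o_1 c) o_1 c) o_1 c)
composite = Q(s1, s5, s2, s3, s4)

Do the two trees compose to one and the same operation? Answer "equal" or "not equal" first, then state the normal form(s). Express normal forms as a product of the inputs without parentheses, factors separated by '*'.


equal: each reduces to s1 * s5 * s2 * s3 * s4

The first expression reduces to s1 * s5 * s2 * s3 * s4
The second expression reduces to s1 * s5 * s2 * s3 * s4
One common form — equal.


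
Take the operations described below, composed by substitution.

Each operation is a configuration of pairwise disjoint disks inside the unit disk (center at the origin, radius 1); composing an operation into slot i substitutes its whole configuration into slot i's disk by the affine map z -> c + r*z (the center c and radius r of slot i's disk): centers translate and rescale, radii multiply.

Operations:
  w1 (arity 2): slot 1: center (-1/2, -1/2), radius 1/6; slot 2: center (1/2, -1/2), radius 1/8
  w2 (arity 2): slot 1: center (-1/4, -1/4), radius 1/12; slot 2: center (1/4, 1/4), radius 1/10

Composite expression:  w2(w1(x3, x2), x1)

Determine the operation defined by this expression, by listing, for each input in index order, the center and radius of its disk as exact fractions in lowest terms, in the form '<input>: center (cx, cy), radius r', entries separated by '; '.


Below w2, radii multiply path by path; the x-disk centers shift.
x3: after 2 affine steps, its disk has center (-7/24, -7/24), radius 1/72
x2: after 2 affine steps, its disk has center (-5/24, -7/24), radius 1/96
x1: after 1 affine step, its disk has center (1/4, 1/4), radius 1/10

x1: center (1/4, 1/4), radius 1/10; x2: center (-5/24, -7/24), radius 1/96; x3: center (-7/24, -7/24), radius 1/72


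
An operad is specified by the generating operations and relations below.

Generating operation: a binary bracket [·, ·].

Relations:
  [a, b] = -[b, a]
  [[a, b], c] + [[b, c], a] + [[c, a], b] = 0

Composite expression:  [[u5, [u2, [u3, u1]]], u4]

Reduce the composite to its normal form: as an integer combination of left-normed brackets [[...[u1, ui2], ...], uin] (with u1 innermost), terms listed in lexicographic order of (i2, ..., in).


-[[[[u1, u3], u2], u5], u4]

Left-normed coefficients sit on the u1-initial expansion words.
Composite bracket: [[u5, [u2, [u3, u1]]], u4]
Expanding via [a, b] = ab - ba: 16 signed words (2^4 = 16).
Collect the words opening with u1:
  sign of u1u3u2u5u4 is -1, so it contributes -[[[[u1, u3], u2], u5], u4]
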